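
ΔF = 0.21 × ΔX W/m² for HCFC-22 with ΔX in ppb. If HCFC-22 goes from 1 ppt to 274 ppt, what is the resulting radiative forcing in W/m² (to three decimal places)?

ΔF = 0.057 W/m²

HCFC-22: Δ = 274 − 1 = 273 ppt = 0.273 ppb; ΔF = 0.21 × 0.273 = 0.0573 W/m².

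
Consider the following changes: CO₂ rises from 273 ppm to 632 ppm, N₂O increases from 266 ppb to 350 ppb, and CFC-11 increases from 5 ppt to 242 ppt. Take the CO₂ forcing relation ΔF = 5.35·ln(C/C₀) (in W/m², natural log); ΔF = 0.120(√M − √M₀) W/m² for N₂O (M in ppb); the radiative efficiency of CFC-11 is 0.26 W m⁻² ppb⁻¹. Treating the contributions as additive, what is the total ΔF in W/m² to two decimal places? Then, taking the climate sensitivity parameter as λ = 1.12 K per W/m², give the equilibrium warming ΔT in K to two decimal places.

CO₂: 5.35 × ln(632/273) = 5.35 × ln(2.31502) = 5.35 × 0.83942 = 4.4909 W/m².
N₂O: 0.120 × (√350 − √266) = 0.120 × (18.7083 − 16.3095) = 0.120 × 2.3988 = 0.2879 W/m².
CFC-11: Δ = 242 − 5 = 237 ppt = 0.237 ppb; ΔF = 0.26 × 0.237 = 0.0616 W/m².
Total ΔF = 4.4909 + 0.2879 + 0.0616 = 4.8404 W/m².
ΔT = λ ΔF = 1.12 × 4.84 = 5.4208 K.

ΔF = 4.84 W/m²; ΔT = 5.42 K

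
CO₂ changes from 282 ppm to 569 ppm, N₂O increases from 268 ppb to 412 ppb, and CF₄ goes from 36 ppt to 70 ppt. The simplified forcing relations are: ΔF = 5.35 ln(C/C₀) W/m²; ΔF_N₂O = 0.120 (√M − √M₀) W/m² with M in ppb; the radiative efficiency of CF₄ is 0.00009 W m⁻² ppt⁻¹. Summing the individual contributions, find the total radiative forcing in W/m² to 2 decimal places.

ΔF = 4.23 W/m²

CO₂: 5.35 × ln(569/282) = 5.35 × ln(2.01773) = 5.35 × 0.70197 = 3.7555 W/m².
N₂O: 0.120 × (√412 − √268) = 0.120 × (20.2978 − 16.3707) = 0.120 × 3.9271 = 0.4713 W/m².
CF₄: ΔF = 0.00009 × (70 − 36) = 0.00009 × 34 = 0.0031 W/m².
Total ΔF = 3.7555 + 0.4713 + 0.0031 = 4.2299 W/m².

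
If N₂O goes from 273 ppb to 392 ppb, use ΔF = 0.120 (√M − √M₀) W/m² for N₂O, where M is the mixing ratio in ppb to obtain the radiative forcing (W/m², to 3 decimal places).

N₂O: 0.120 × (√392 − √273) = 0.120 × (19.7990 − 16.5227) = 0.120 × 3.2763 = 0.3932 W/m².

ΔF = 0.393 W/m²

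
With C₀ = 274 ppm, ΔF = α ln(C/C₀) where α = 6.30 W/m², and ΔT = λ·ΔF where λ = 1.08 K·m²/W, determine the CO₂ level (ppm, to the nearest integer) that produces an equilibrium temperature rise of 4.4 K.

Required forcing: ΔF = ΔT/λ = 4.4/1.08 = 4.0741 W/m².
Then ln(C/274) = ΔF/6.30 = 4.0741/6.30 = 0.64668.
So C = 274 × e^0.64668 = 274 × 1.90919 = 523.12 ppm.

C ≈ 523 ppm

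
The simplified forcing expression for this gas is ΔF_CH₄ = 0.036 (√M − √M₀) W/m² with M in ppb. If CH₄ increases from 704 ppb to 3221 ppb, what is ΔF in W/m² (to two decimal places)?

ΔF = 1.09 W/m²

CH₄: 0.036 × (√3221 − √704) = 0.036 × (56.7539 − 26.5330) = 0.036 × 30.2209 = 1.0880 W/m².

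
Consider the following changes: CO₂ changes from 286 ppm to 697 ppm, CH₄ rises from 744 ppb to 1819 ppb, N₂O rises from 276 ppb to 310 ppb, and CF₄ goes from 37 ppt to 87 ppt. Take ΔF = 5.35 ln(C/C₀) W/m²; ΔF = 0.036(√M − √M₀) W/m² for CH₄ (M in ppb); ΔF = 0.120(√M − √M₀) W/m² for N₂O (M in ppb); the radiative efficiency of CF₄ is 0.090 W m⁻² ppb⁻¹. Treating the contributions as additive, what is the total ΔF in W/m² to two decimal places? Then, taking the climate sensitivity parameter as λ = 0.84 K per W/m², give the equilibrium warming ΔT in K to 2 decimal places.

ΔF = 5.44 W/m²; ΔT = 4.57 K

CO₂: 5.35 × ln(697/286) = 5.35 × ln(2.43706) = 5.35 × 0.89079 = 4.7657 W/m².
CH₄: 0.036 × (√1819 − √744) = 0.036 × (42.6497 − 27.2764) = 0.036 × 15.3733 = 0.5534 W/m².
N₂O: 0.120 × (√310 − √276) = 0.120 × (17.6068 − 16.6132) = 0.120 × 0.9936 = 0.1192 W/m².
CF₄: Δ = 87 − 37 = 50 ppt = 0.050 ppb; ΔF = 0.090 × 0.050 = 0.0045 W/m².
Total ΔF = 4.7657 + 0.5534 + 0.1192 + 0.0045 = 5.4428 W/m².
ΔT = λ ΔF = 0.84 × 5.44 = 4.5696 K.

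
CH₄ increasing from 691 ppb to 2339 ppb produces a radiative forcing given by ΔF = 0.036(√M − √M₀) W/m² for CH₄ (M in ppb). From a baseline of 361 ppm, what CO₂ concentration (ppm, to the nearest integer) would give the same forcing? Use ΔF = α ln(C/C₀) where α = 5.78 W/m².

CH₄ forcing: 0.036 × (√2339 − √691) = 0.036 × (48.3632 − 26.2869) = 0.036 × 22.0763 = 0.79475 W/m².
Set 5.78 ln(C/361) = 0.79475: ln(C/361) = 0.79475/5.78 = 0.13750, so C = 361 × e^0.13750 = 361 × 1.14740 = 414.21 ppm.

C ≈ 414 ppm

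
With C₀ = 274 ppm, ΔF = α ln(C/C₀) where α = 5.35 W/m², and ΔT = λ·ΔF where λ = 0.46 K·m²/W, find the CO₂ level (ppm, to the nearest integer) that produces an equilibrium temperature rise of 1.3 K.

Required forcing: ΔF = ΔT/λ = 1.3/0.46 = 2.8261 W/m².
Then ln(C/274) = ΔF/5.35 = 2.8261/5.35 = 0.52824.
So C = 274 × e^0.52824 = 274 × 1.69594 = 464.69 ppm.

C ≈ 465 ppm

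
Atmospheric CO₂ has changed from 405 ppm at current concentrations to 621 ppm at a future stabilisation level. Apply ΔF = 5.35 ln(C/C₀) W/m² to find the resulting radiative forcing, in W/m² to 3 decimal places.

CO₂: 5.35 × ln(621/405) = 5.35 × ln(1.53333) = 5.35 × 0.42744 = 2.2868 W/m².

ΔF = 2.287 W/m²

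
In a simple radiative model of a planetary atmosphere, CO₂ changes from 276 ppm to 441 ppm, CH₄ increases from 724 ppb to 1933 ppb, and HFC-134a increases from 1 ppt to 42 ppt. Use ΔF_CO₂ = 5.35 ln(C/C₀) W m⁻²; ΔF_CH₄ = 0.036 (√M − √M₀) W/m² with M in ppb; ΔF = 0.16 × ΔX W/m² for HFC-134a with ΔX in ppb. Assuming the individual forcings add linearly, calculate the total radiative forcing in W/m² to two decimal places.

ΔF = 3.13 W/m²

CO₂: 5.35 × ln(441/276) = 5.35 × ln(1.59783) = 5.35 × 0.46865 = 2.5073 W/m².
CH₄: 0.036 × (√1933 − √724) = 0.036 × (43.9659 − 26.9072) = 0.036 × 17.0587 = 0.6141 W/m².
HFC-134a: Δ = 42 − 1 = 41 ppt = 0.041 ppb; ΔF = 0.16 × 0.041 = 0.0066 W/m².
Total ΔF = 2.5073 + 0.6141 + 0.0066 = 3.1280 W/m².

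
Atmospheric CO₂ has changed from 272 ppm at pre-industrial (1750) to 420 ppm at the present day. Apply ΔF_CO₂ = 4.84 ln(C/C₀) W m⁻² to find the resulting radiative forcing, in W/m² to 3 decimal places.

ΔF = 2.103 W/m²

CO₂: 4.84 × ln(420/272) = 4.84 × ln(1.54412) = 4.84 × 0.43445 = 2.1027 W/m².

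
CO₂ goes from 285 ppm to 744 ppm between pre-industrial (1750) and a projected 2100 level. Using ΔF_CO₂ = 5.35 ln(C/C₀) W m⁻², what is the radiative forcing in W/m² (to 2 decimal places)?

CO₂: 5.35 × ln(744/285) = 5.35 × ln(2.61053) = 5.35 × 0.95955 = 5.1336 W/m².

ΔF = 5.13 W/m²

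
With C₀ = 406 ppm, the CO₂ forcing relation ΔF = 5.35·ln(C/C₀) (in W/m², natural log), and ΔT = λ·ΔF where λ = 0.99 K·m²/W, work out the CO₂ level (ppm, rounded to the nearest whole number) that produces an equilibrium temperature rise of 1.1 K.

C ≈ 500 ppm

Required forcing: ΔF = ΔT/λ = 1.1/0.99 = 1.1111 W/m².
Then ln(C/406) = ΔF/5.35 = 1.1111/5.35 = 0.20768.
So C = 406 × e^0.20768 = 406 × 1.23082 = 499.71 ppm.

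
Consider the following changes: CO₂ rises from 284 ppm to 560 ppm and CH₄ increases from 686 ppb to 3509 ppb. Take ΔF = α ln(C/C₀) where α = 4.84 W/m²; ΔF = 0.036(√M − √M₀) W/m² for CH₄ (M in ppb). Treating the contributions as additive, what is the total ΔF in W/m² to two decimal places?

ΔF = 4.48 W/m²

CO₂: 4.84 × ln(560/284) = 4.84 × ln(1.97183) = 4.84 × 0.67896 = 3.2862 W/m².
CH₄: 0.036 × (√3509 − √686) = 0.036 × (59.2368 − 26.1916) = 0.036 × 33.0452 = 1.1896 W/m².
Total ΔF = 3.2862 + 1.1896 = 4.4758 W/m².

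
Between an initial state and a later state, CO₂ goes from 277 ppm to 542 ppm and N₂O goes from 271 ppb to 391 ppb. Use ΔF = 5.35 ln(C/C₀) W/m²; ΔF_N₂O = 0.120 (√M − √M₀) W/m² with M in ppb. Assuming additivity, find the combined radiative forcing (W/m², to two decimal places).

ΔF = 3.99 W/m²

CO₂: 5.35 × ln(542/277) = 5.35 × ln(1.95668) = 5.35 × 0.67125 = 3.5912 W/m².
N₂O: 0.120 × (√391 − √271) = 0.120 × (19.7737 − 16.4621) = 0.120 × 3.3116 = 0.3974 W/m².
Total ΔF = 3.5912 + 0.3974 = 3.9886 W/m².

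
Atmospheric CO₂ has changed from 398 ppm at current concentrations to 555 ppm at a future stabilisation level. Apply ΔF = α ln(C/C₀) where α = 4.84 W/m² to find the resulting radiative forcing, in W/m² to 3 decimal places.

ΔF = 1.609 W/m²

CO₂: 4.84 × ln(555/398) = 4.84 × ln(1.39447) = 4.84 × 0.33251 = 1.6093 W/m².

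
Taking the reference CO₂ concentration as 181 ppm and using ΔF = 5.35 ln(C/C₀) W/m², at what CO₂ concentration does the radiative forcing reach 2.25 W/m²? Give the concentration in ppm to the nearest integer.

Set 5.35 ln(C/181) = 2.25, so ln(C/181) = 2.25/5.35 = 0.42056.
Then C/181 = e^0.42056 = 1.52281, giving C = 181 × 1.52281 = 275.63 ppm.

C ≈ 276 ppm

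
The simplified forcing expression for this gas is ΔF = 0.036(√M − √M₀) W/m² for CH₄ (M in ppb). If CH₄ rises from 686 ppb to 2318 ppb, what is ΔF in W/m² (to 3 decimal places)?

ΔF = 0.790 W/m²

CH₄: 0.036 × (√2318 − √686) = 0.036 × (48.1456 − 26.1916) = 0.036 × 21.9540 = 0.7903 W/m².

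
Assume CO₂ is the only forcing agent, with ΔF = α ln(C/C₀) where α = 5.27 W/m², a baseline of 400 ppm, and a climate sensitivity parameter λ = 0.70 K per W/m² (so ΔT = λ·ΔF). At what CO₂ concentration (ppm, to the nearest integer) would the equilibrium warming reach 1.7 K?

Required forcing: ΔF = ΔT/λ = 1.7/0.70 = 2.4286 W/m².
Then ln(C/400) = ΔF/5.27 = 2.4286/5.27 = 0.46083.
So C = 400 × e^0.46083 = 400 × 1.58539 = 634.16 ppm.

C ≈ 634 ppm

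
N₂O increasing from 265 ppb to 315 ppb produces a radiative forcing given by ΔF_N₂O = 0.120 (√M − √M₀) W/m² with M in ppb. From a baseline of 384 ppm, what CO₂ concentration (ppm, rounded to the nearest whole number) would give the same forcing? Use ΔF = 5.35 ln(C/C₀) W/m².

N₂O forcing: 0.120 × (√315 − √265) = 0.120 × (17.7482 − 16.2788) = 0.120 × 1.4694 = 0.17633 W/m².
Set 5.35 ln(C/384) = 0.17633: ln(C/384) = 0.17633/5.35 = 0.03296, so C = 384 × e^0.03296 = 384 × 1.03351 = 396.87 ppm.

C ≈ 397 ppm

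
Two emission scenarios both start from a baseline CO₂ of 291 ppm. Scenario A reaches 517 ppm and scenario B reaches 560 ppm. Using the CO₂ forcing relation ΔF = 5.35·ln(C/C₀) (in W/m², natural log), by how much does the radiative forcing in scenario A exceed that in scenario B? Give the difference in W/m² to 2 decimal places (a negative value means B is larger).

ΔF_A = 5.35 ln(517/291) = 5.35 × 0.57472 = 3.0748 W/m².
ΔF_B = 5.35 ln(560/291) = 5.35 × 0.65461 = 3.5022 W/m².
Difference: 3.0748 − 3.5022 = -0.4274 W/m².

ΔF_A − ΔF_B = -0.43 W/m²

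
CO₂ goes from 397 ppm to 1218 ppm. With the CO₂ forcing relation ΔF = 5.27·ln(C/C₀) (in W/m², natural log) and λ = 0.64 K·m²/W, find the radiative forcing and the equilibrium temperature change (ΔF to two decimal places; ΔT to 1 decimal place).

CO₂: 5.27 × ln(1218/397) = 5.27 × ln(3.06801) = 5.27 × 1.12103 = 5.9078 W/m².
ΔT = λ ΔF = 0.64 × 5.91 = 3.7824 K.

ΔF = 5.91 W/m²; ΔT = 3.8 K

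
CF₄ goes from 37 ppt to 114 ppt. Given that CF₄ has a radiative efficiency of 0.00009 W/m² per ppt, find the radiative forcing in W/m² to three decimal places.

CF₄: ΔF = 0.00009 × (114 − 37) = 0.00009 × 77 = 0.0069 W/m².

ΔF = 0.007 W/m²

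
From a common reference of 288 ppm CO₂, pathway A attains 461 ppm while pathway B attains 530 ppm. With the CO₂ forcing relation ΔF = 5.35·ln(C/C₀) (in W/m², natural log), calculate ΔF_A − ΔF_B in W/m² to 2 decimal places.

ΔF_A = 5.35 ln(461/288) = 5.35 × 0.47044 = 2.5169 W/m².
ΔF_B = 5.35 ln(530/288) = 5.35 × 0.60992 = 3.2631 W/m².
Difference: 2.5169 − 3.2631 = -0.7462 W/m².

ΔF_A − ΔF_B = -0.75 W/m²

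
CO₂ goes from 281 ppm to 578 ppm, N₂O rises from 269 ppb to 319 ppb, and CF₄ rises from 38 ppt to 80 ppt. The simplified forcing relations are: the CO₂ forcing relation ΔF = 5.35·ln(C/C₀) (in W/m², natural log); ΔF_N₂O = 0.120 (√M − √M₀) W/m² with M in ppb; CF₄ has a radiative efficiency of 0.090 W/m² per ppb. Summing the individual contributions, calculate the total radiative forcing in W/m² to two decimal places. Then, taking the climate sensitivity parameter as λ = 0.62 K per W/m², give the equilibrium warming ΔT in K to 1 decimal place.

ΔF = 4.04 W/m²; ΔT = 2.5 K

CO₂: 5.35 × ln(578/281) = 5.35 × ln(2.05694) = 5.35 × 0.72122 = 3.8585 W/m².
N₂O: 0.120 × (√319 − √269) = 0.120 × (17.8606 − 16.4012) = 0.120 × 1.4594 = 0.1751 W/m².
CF₄: Δ = 80 − 38 = 42 ppt = 0.042 ppb; ΔF = 0.090 × 0.042 = 0.0038 W/m².
Total ΔF = 3.8585 + 0.1751 + 0.0038 = 4.0374 W/m².
ΔT = λ ΔF = 0.62 × 4.04 = 2.5048 K.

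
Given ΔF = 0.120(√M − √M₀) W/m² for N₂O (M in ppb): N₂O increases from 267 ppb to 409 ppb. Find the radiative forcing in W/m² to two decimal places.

ΔF = 0.47 W/m²

N₂O: 0.120 × (√409 − √267) = 0.120 × (20.2237 − 16.3401) = 0.120 × 3.8836 = 0.4660 W/m².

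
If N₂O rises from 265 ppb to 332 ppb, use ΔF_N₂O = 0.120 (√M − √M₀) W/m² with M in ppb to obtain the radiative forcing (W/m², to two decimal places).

N₂O: 0.120 × (√332 − √265) = 0.120 × (18.2209 − 16.2788) = 0.120 × 1.9421 = 0.2331 W/m².

ΔF = 0.23 W/m²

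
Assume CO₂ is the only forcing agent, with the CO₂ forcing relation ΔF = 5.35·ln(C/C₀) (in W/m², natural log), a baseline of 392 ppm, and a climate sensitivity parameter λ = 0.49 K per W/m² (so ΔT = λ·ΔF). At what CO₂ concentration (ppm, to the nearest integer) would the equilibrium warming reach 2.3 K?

Required forcing: ΔF = ΔT/λ = 2.3/0.49 = 4.6939 W/m².
Then ln(C/392) = ΔF/5.35 = 4.6939/5.35 = 0.87736.
So C = 392 × e^0.87736 = 392 × 2.40454 = 942.58 ppm.

C ≈ 943 ppm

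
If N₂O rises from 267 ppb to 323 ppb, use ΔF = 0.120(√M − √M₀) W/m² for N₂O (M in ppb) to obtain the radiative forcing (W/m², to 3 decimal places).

ΔF = 0.196 W/m²

N₂O: 0.120 × (√323 − √267) = 0.120 × (17.9722 − 16.3401) = 0.120 × 1.6321 = 0.1959 W/m².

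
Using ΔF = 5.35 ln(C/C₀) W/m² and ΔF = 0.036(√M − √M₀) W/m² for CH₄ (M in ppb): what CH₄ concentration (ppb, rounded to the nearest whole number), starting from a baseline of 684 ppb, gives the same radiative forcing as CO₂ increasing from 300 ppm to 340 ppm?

CO₂ forcing: 5.35 × ln(340/300) = 5.35 × 0.125163 = 0.66962 W/m².
Set 0.036(√M − √684) = 0.66962: √M = 0.66962/0.036 + √684 = 18.6006 + 26.1534 = 44.7540.
M = (44.7540)² = 2002.92 ppb.

M ≈ 2003 ppb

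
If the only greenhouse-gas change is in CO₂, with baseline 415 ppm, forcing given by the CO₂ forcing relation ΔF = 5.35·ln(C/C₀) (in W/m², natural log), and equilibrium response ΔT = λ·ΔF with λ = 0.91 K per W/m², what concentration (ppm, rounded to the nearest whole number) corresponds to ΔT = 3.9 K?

Required forcing: ΔF = ΔT/λ = 3.9/0.91 = 4.2857 W/m².
Then ln(C/415) = ΔF/5.35 = 4.2857/5.35 = 0.80107.
So C = 415 × e^0.80107 = 415 × 2.22792 = 924.59 ppm.

C ≈ 925 ppm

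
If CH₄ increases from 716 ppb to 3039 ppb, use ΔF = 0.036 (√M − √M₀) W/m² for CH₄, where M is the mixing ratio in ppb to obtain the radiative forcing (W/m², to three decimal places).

ΔF = 1.021 W/m²

CH₄: 0.036 × (√3039 − √716) = 0.036 × (55.1271 − 26.7582) = 0.036 × 28.3689 = 1.0213 W/m².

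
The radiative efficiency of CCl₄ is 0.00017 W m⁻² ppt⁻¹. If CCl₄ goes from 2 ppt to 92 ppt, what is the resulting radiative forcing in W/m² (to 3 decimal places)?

ΔF = 0.015 W/m²

CCl₄: ΔF = 0.00017 × (92 − 2) = 0.00017 × 90 = 0.0153 W/m².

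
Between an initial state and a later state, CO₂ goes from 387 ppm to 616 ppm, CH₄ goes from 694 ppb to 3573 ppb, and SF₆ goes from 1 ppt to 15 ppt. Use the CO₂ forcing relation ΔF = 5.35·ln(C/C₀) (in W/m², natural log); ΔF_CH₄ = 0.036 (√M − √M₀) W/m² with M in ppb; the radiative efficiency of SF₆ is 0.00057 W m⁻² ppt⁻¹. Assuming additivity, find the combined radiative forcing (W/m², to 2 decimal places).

CO₂: 5.35 × ln(616/387) = 5.35 × ln(1.59173) = 5.35 × 0.46482 = 2.4868 W/m².
CH₄: 0.036 × (√3573 − √694) = 0.036 × (59.7746 − 26.3439) = 0.036 × 33.4307 = 1.2035 W/m².
SF₆: ΔF = 0.00057 × (15 − 1) = 0.00057 × 14 = 0.0080 W/m².
Total ΔF = 2.4868 + 1.2035 + 0.0080 = 3.6983 W/m².

ΔF = 3.70 W/m²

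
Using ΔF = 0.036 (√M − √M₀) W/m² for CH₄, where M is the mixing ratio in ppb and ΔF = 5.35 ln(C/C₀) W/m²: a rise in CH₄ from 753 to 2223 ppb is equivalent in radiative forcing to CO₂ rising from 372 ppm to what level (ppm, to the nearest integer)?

C ≈ 425 ppm

CH₄ forcing: 0.036 × (√2223 − √753) = 0.036 × (47.1487 − 27.4408) = 0.036 × 19.7079 = 0.70948 W/m².
Set 5.35 ln(C/372) = 0.70948: ln(C/372) = 0.70948/5.35 = 0.13261, so C = 372 × e^0.13261 = 372 × 1.14180 = 424.75 ppm.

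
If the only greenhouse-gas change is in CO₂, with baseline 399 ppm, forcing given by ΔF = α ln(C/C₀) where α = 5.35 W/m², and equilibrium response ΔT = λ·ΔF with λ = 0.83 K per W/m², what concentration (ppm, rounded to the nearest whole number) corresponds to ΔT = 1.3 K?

C ≈ 535 ppm

Required forcing: ΔF = ΔT/λ = 1.3/0.83 = 1.5663 W/m².
Then ln(C/399) = ΔF/5.35 = 1.5663/5.35 = 0.29277.
So C = 399 × e^0.29277 = 399 × 1.34013 = 534.71 ppm.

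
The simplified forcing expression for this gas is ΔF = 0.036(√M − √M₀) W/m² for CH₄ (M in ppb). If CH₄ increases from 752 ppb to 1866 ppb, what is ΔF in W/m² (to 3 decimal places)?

CH₄: 0.036 × (√1866 − √752) = 0.036 × (43.1972 − 27.4226) = 0.036 × 15.7746 = 0.5679 W/m².

ΔF = 0.568 W/m²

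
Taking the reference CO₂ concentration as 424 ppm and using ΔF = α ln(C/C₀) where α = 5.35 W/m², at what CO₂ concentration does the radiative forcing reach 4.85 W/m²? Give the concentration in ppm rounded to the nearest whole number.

Set 5.35 ln(C/424) = 4.85, so ln(C/424) = 4.85/5.35 = 0.90654.
Then C/424 = e^0.90654 = 2.47574, giving C = 424 × 2.47574 = 1049.71 ppm.

C ≈ 1050 ppm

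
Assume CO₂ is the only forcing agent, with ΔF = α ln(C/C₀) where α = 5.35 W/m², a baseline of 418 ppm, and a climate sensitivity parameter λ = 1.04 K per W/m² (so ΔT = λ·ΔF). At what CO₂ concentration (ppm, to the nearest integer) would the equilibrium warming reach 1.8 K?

Required forcing: ΔF = ΔT/λ = 1.8/1.04 = 1.7308 W/m².
Then ln(C/418) = ΔF/5.35 = 1.7308/5.35 = 0.32351.
So C = 418 × e^0.32351 = 418 × 1.38197 = 577.66 ppm.

C ≈ 578 ppm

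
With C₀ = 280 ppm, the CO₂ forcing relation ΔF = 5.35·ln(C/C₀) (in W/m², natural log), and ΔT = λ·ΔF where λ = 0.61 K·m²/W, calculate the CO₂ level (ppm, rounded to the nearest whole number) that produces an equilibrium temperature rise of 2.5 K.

Required forcing: ΔF = ΔT/λ = 2.5/0.61 = 4.0984 W/m².
Then ln(C/280) = ΔF/5.35 = 4.0984/5.35 = 0.76606.
So C = 280 × e^0.76606 = 280 × 2.15127 = 602.36 ppm.

C ≈ 602 ppm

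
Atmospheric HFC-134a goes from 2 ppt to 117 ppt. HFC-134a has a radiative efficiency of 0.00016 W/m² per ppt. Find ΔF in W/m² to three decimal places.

ΔF = 0.018 W/m²

HFC-134a: ΔF = 0.00016 × (117 − 2) = 0.00016 × 115 = 0.0184 W/m².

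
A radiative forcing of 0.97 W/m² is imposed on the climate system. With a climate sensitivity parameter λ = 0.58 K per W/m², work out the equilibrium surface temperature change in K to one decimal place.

ΔT = 0.6 K

ΔT = λ ΔF = 0.58 × 0.97 = 0.5626 K.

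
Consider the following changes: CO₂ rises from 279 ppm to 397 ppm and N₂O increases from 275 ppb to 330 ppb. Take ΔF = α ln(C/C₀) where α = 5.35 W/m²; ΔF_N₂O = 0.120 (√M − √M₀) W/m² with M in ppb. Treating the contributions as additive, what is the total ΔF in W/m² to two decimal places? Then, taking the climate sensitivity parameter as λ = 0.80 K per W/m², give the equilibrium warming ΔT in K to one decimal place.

ΔF = 2.08 W/m²; ΔT = 1.7 K

CO₂: 5.35 × ln(397/279) = 5.35 × ln(1.42294) = 5.35 × 0.35273 = 1.8871 W/m².
N₂O: 0.120 × (√330 − √275) = 0.120 × (18.1659 − 16.5831) = 0.120 × 1.5828 = 0.1899 W/m².
Total ΔF = 1.8871 + 0.1899 = 2.0770 W/m².
ΔT = λ ΔF = 0.80 × 2.08 = 1.6640 K.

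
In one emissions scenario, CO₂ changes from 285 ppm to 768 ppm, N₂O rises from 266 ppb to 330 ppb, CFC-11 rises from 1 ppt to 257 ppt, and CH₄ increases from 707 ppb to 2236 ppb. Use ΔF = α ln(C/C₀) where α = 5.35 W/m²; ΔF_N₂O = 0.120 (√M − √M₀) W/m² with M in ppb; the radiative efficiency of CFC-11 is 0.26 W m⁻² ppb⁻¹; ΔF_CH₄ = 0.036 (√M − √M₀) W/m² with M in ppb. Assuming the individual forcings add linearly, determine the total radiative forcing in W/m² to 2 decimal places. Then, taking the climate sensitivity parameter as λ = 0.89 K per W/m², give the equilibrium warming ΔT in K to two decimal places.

ΔF = 6.34 W/m²; ΔT = 5.64 K

CO₂: 5.35 × ln(768/285) = 5.35 × ln(2.69474) = 5.35 × 0.99130 = 5.3035 W/m².
N₂O: 0.120 × (√330 − √266) = 0.120 × (18.1659 − 16.3095) = 0.120 × 1.8564 = 0.2228 W/m².
CFC-11: Δ = 257 − 1 = 256 ppt = 0.256 ppb; ΔF = 0.26 × 0.256 = 0.0666 W/m².
CH₄: 0.036 × (√2236 − √707) = 0.036 × (47.2864 − 26.5895) = 0.036 × 20.6969 = 0.7451 W/m².
Total ΔF = 5.3035 + 0.2228 + 0.0666 + 0.7451 = 6.3380 W/m².
ΔT = λ ΔF = 0.89 × 6.34 = 5.6426 K.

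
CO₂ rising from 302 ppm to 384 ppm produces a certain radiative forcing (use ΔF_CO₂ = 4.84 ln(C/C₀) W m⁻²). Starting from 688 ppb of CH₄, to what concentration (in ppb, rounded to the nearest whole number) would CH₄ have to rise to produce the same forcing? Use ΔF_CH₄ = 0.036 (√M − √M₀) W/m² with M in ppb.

CO₂ forcing: 4.84 × ln(384/302) = 4.84 × 0.240216 = 1.16265 W/m².
Set 0.036(√M − √688) = 1.16265: √M = 1.16265/0.036 + √688 = 32.2958 + 26.2298 = 58.5256.
M = (58.5256)² = 3425.25 ppb.

M ≈ 3425 ppb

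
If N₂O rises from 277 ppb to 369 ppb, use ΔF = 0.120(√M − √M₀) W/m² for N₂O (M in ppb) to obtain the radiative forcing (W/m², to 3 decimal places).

N₂O: 0.120 × (√369 − √277) = 0.120 × (19.2094 − 16.6433) = 0.120 × 2.5661 = 0.3079 W/m².

ΔF = 0.308 W/m²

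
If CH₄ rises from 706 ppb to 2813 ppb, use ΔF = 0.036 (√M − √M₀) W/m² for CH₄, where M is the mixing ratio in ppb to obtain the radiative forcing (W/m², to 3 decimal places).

CH₄: 0.036 × (√2813 − √706) = 0.036 × (53.0377 − 26.5707) = 0.036 × 26.4670 = 0.9528 W/m².

ΔF = 0.953 W/m²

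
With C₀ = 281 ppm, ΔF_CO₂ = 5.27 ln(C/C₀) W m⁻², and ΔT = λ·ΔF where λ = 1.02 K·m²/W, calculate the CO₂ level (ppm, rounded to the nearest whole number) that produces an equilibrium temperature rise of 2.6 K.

Required forcing: ΔF = ΔT/λ = 2.6/1.02 = 2.5490 W/m².
Then ln(C/281) = ΔF/5.27 = 2.5490/5.27 = 0.48368.
So C = 281 × e^0.48368 = 281 × 1.62203 = 455.79 ppm.

C ≈ 456 ppm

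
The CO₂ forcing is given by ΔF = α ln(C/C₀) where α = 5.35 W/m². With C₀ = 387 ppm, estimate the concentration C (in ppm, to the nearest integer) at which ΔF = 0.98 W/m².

C ≈ 465 ppm

Set 5.35 ln(C/387) = 0.98, so ln(C/387) = 0.98/5.35 = 0.18318.
Then C/387 = e^0.18318 = 1.20103, giving C = 387 × 1.20103 = 464.80 ppm.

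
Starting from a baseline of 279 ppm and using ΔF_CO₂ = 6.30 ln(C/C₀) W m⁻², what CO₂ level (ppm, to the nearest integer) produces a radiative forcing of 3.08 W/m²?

Set 6.30 ln(C/279) = 3.08, so ln(C/279) = 3.08/6.30 = 0.48889.
Then C/279 = e^0.48889 = 1.63051, giving C = 279 × 1.63051 = 454.91 ppm.

C ≈ 455 ppm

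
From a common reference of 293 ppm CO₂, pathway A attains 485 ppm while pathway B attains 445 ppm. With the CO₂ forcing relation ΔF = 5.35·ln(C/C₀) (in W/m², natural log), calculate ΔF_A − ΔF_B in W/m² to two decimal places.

ΔF_A − ΔF_B = 0.46 W/m²

ΔF_A = 5.35 ln(485/293) = 5.35 × 0.50398 = 2.6963 W/m².
ΔF_B = 5.35 ln(445/293) = 5.35 × 0.41790 = 2.2358 W/m².
Difference: 2.6963 − 2.2358 = 0.4605 W/m².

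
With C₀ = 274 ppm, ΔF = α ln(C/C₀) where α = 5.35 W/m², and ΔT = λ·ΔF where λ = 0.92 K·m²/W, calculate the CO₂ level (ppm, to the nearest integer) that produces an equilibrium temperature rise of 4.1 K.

Required forcing: ΔF = ΔT/λ = 4.1/0.92 = 4.4565 W/m².
Then ln(C/274) = ΔF/5.35 = 4.4565/5.35 = 0.83299.
So C = 274 × e^0.83299 = 274 × 2.30019 = 630.25 ppm.

C ≈ 630 ppm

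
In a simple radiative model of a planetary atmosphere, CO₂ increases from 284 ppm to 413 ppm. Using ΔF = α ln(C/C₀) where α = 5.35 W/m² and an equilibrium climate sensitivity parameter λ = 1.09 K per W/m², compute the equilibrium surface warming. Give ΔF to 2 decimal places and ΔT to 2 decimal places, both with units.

CO₂: 5.35 × ln(413/284) = 5.35 × ln(1.45423) = 5.35 × 0.37448 = 2.0035 W/m².
ΔT = λ ΔF = 1.09 × 2.00 = 2.1800 K.

ΔF = 2.00 W/m²; ΔT = 2.18 K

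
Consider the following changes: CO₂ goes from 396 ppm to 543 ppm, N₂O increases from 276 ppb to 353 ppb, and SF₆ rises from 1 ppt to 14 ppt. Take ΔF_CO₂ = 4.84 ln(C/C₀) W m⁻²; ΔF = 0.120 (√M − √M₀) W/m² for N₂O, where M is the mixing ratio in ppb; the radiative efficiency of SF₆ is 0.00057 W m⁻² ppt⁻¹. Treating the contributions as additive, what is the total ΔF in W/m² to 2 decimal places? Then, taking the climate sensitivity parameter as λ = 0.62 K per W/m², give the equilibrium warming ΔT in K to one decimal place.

ΔF = 1.80 W/m²; ΔT = 1.1 K

CO₂: 4.84 × ln(543/396) = 4.84 × ln(1.37121) = 4.84 × 0.31569 = 1.5279 W/m².
N₂O: 0.120 × (√353 − √276) = 0.120 × (18.7883 − 16.6132) = 0.120 × 2.1751 = 0.2610 W/m².
SF₆: ΔF = 0.00057 × (14 − 1) = 0.00057 × 13 = 0.0074 W/m².
Total ΔF = 1.5279 + 0.2610 + 0.0074 = 1.7963 W/m².
ΔT = λ ΔF = 0.62 × 1.80 = 1.1160 K.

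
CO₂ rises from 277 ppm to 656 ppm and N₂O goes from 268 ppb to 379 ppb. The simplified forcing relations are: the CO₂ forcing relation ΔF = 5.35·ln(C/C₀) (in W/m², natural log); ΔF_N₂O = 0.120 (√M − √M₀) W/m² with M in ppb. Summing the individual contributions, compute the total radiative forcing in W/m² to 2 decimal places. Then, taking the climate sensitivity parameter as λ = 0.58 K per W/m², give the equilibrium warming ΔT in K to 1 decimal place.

ΔF = 4.98 W/m²; ΔT = 2.9 K

CO₂: 5.35 × ln(656/277) = 5.35 × ln(2.36823) = 5.35 × 0.86214 = 4.6124 W/m².
N₂O: 0.120 × (√379 − √268) = 0.120 × (19.4679 − 16.3707) = 0.120 × 3.0972 = 0.3717 W/m².
Total ΔF = 4.6124 + 0.3717 = 4.9841 W/m².
ΔT = λ ΔF = 0.58 × 4.98 = 2.8884 K.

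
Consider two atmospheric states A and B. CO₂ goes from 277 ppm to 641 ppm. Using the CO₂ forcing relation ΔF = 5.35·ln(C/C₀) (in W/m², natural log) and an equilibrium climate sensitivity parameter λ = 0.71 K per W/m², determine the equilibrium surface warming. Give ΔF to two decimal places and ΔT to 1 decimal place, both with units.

CO₂: 5.35 × ln(641/277) = 5.35 × ln(2.31408) = 5.35 × 0.83901 = 4.4887 W/m².
ΔT = λ ΔF = 0.71 × 4.49 = 3.1879 K.

ΔF = 4.49 W/m²; ΔT = 3.2 K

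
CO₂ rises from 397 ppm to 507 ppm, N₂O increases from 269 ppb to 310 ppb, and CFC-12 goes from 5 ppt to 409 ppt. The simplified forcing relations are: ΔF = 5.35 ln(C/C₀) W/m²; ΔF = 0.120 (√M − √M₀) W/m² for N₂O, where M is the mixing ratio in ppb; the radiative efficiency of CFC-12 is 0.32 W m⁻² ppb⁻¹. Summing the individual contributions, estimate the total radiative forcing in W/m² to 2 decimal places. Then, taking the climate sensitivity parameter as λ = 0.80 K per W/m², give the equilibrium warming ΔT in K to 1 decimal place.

CO₂: 5.35 × ln(507/397) = 5.35 × ln(1.27708) = 5.35 × 0.24458 = 1.3085 W/m².
N₂O: 0.120 × (√310 − √269) = 0.120 × (17.6068 − 16.4012) = 0.120 × 1.2056 = 0.1447 W/m².
CFC-12: Δ = 409 − 5 = 404 ppt = 0.404 ppb; ΔF = 0.32 × 0.404 = 0.1293 W/m².
Total ΔF = 1.3085 + 0.1447 + 0.1293 = 1.5825 W/m².
ΔT = λ ΔF = 0.80 × 1.58 = 1.2640 K.

ΔF = 1.58 W/m²; ΔT = 1.3 K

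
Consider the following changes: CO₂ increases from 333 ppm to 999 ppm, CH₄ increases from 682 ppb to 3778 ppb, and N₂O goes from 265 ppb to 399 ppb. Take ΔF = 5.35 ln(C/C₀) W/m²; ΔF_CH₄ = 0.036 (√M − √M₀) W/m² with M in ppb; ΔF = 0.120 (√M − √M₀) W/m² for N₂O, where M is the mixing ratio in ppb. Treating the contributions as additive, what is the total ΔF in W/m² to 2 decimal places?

CO₂: 5.35 × ln(999/333) = 5.35 × ln(3.00000) = 5.35 × 1.09861 = 5.8776 W/m².
CH₄: 0.036 × (√3778 − √682) = 0.036 × (61.4654 − 26.1151) = 0.036 × 35.3503 = 1.2726 W/m².
N₂O: 0.120 × (√399 − √265) = 0.120 × (19.9750 − 16.2788) = 0.120 × 3.6962 = 0.4435 W/m².
Total ΔF = 5.8776 + 1.2726 + 0.4435 = 7.5937 W/m².

ΔF = 7.59 W/m²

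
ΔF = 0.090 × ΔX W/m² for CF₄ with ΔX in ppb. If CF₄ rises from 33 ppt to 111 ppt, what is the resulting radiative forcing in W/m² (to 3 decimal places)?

CF₄: Δ = 111 − 33 = 78 ppt = 0.078 ppb; ΔF = 0.090 × 0.078 = 0.0070 W/m².

ΔF = 0.007 W/m²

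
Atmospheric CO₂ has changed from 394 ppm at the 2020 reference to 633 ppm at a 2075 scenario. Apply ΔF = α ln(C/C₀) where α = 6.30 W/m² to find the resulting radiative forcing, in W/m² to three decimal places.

ΔF = 2.987 W/m²

CO₂: 6.30 × ln(633/394) = 6.30 × ln(1.60660) = 6.30 × 0.47412 = 2.9870 W/m².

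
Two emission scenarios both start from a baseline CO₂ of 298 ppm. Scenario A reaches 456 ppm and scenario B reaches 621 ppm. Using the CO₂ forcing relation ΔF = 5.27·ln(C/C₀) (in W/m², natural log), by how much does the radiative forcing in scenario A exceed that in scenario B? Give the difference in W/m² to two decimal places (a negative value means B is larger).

ΔF_A = 5.27 ln(456/298) = 5.27 × 0.42540 = 2.2419 W/m².
ΔF_B = 5.27 ln(621/298) = 5.27 × 0.73424 = 3.8694 W/m².
Difference: 2.2419 − 3.8694 = -1.6275 W/m².

ΔF_A − ΔF_B = -1.63 W/m²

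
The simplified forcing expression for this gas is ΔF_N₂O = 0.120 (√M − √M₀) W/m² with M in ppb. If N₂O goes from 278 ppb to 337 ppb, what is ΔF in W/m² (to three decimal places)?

ΔF = 0.202 W/m²

N₂O: 0.120 × (√337 − √278) = 0.120 × (18.3576 − 16.6733) = 0.120 × 1.6843 = 0.2021 W/m².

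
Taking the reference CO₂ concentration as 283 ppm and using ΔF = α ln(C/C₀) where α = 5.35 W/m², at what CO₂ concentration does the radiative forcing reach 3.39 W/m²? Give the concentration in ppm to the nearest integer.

Set 5.35 ln(C/283) = 3.39, so ln(C/283) = 3.39/5.35 = 0.63364.
Then C/283 = e^0.63364 = 1.88446, giving C = 283 × 1.88446 = 533.30 ppm.

C ≈ 533 ppm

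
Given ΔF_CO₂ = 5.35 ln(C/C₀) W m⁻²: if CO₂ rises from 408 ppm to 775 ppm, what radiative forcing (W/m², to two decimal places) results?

CO₂: 5.35 × ln(775/408) = 5.35 × ln(1.89951) = 5.35 × 0.64160 = 3.4326 W/m².

ΔF = 3.43 W/m²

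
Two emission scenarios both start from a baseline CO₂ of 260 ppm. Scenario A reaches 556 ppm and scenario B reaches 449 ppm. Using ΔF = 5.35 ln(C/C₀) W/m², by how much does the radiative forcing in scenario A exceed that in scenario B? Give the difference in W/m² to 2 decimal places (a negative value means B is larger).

ΔF_A − ΔF_B = 1.14 W/m²

ΔF_A = 5.35 ln(556/260) = 5.35 × 0.76009 = 4.0665 W/m².
ΔF_B = 5.35 ln(449/260) = 5.35 × 0.54634 = 2.9229 W/m².
Difference: 4.0665 − 2.9229 = 1.1436 W/m².
(Equivalently, ΔF_A − ΔF_B = 5.35 ln(556/449) = 5.35 × 0.21375 = 1.1436 W/m².)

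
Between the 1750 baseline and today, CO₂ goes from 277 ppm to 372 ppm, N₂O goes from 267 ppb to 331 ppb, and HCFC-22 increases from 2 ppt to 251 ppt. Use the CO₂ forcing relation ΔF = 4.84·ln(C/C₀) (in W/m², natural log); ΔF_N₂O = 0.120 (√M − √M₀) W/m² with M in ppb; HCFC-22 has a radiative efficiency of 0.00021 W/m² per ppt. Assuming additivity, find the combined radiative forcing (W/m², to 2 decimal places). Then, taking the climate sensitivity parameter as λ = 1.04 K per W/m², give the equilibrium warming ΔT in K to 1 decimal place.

ΔF = 1.70 W/m²; ΔT = 1.8 K

CO₂: 4.84 × ln(372/277) = 4.84 × ln(1.34296) = 4.84 × 0.29488 = 1.4272 W/m².
N₂O: 0.120 × (√331 − √267) = 0.120 × (18.1934 − 16.3401) = 0.120 × 1.8533 = 0.2224 W/m².
HCFC-22: ΔF = 0.00021 × (251 − 2) = 0.00021 × 249 = 0.0523 W/m².
Total ΔF = 1.4272 + 0.2224 + 0.0523 = 1.7019 W/m².
ΔT = λ ΔF = 1.04 × 1.70 = 1.7680 K.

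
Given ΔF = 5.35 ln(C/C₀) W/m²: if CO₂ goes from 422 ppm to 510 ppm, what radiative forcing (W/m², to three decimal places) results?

ΔF = 1.013 W/m²

CO₂ absorption bands are partially saturated, so forcing scales with the logarithm of the concentration ratio.
CO₂: 5.35 × ln(510/422) = 5.35 × ln(1.20853) = 5.35 × 0.18940 = 1.0133 W/m².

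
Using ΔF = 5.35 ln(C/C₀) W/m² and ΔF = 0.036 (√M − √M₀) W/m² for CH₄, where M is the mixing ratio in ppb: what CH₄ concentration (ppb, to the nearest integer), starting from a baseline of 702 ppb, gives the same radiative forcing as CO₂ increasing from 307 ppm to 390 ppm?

M ≈ 3851 ppb

CO₂ forcing: 5.35 × ln(390/307) = 5.35 × 0.239299 = 1.28025 W/m².
Set 0.036(√M − √702) = 1.28025: √M = 1.28025/0.036 + √702 = 35.5625 + 26.4953 = 62.0578.
M = (62.0578)² = 3851.17 ppb.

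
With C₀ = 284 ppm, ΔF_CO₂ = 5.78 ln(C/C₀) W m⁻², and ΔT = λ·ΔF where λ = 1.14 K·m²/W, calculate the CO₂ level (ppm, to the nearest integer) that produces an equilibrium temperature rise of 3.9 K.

Required forcing: ΔF = ΔT/λ = 3.9/1.14 = 3.4211 W/m².
Then ln(C/284) = ΔF/5.78 = 3.4211/5.78 = 0.59189.
So C = 284 × e^0.59189 = 284 × 1.80740 = 513.30 ppm.

C ≈ 513 ppm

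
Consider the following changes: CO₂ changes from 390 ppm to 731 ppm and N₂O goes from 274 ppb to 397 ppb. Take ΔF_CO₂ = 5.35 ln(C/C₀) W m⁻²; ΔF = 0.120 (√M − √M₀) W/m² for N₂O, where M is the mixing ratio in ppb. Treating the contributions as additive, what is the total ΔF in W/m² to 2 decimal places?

CO₂: 5.35 × ln(731/390) = 5.35 × ln(1.87436) = 5.35 × 0.62827 = 3.3612 W/m².
N₂O: 0.120 × (√397 − √274) = 0.120 × (19.9249 − 16.5529) = 0.120 × 3.3720 = 0.4046 W/m².
Total ΔF = 3.3612 + 0.4046 = 3.7658 W/m².

ΔF = 3.77 W/m²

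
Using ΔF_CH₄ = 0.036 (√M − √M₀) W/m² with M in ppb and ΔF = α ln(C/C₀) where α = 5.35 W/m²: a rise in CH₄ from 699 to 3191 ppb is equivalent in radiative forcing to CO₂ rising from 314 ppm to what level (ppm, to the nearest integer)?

CH₄ forcing: 0.036 × (√3191 − √699) = 0.036 × (56.4889 − 26.4386) = 0.036 × 30.0503 = 1.08181 W/m².
Set 5.35 ln(C/314) = 1.08181: ln(C/314) = 1.08181/5.35 = 0.20221, so C = 314 × e^0.20221 = 314 × 1.22411 = 384.37 ppm.

C ≈ 384 ppm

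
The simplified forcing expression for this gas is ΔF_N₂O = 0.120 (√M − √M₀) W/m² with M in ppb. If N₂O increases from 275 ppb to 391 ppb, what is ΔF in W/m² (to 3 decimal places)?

ΔF = 0.383 W/m²

N₂O: 0.120 × (√391 − √275) = 0.120 × (19.7737 − 16.5831) = 0.120 × 3.1906 = 0.3829 W/m².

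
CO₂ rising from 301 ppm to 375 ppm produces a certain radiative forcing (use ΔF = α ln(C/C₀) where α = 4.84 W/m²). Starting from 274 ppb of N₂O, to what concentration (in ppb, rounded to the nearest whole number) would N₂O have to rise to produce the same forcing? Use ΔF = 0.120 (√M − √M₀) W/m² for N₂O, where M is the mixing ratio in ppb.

M ≈ 646 ppb

CO₂ forcing: 4.84 × ln(375/301) = 4.84 × 0.219816 = 1.06391 W/m².
Set 0.120(√M − √274) = 1.06391: √M = 1.06391/0.120 + √274 = 8.8659 + 16.5529 = 25.4188.
M = (25.4188)² = 646.12 ppb.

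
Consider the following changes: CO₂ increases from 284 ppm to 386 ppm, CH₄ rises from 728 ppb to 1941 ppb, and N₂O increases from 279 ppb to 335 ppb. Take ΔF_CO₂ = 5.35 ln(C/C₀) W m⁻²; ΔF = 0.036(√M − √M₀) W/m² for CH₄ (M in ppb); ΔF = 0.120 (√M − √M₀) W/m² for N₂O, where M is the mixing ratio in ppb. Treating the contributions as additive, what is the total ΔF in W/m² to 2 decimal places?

CO₂: 5.35 × ln(386/284) = 5.35 × ln(1.35915) = 5.35 × 0.30686 = 1.6417 W/m².
CH₄: 0.036 × (√1941 − √728) = 0.036 × (44.0568 − 26.9815) = 0.036 × 17.0753 = 0.6147 W/m².
N₂O: 0.120 × (√335 − √279) = 0.120 × (18.3030 − 16.7033) = 0.120 × 1.5997 = 0.1920 W/m².
Total ΔF = 1.6417 + 0.6147 + 0.1920 = 2.4484 W/m².

ΔF = 2.45 W/m²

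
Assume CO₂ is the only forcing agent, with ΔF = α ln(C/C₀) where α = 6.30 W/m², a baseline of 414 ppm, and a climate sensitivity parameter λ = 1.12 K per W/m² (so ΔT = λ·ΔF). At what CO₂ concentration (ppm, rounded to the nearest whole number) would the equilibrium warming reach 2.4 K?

C ≈ 582 ppm

Required forcing: ΔF = ΔT/λ = 2.4/1.12 = 2.1429 W/m².
Then ln(C/414) = ΔF/6.30 = 2.1429/6.30 = 0.34014.
So C = 414 × e^0.34014 = 414 × 1.40514 = 581.73 ppm.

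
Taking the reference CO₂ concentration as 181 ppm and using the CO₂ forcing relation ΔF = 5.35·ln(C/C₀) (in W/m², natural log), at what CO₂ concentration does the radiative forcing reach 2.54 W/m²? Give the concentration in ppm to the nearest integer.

C ≈ 291 ppm

Set 5.35 ln(C/181) = 2.54, so ln(C/181) = 2.54/5.35 = 0.47477.
Then C/181 = e^0.47477 = 1.60764, giving C = 181 × 1.60764 = 290.98 ppm.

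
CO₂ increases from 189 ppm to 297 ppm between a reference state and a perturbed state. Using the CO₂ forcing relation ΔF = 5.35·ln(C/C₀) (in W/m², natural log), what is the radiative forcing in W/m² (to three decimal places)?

ΔF = 2.418 W/m²

CO₂ absorption bands are partially saturated, so forcing scales with the logarithm of the concentration ratio.
CO₂: 5.35 × ln(297/189) = 5.35 × ln(1.57143) = 5.35 × 0.45199 = 2.4181 W/m².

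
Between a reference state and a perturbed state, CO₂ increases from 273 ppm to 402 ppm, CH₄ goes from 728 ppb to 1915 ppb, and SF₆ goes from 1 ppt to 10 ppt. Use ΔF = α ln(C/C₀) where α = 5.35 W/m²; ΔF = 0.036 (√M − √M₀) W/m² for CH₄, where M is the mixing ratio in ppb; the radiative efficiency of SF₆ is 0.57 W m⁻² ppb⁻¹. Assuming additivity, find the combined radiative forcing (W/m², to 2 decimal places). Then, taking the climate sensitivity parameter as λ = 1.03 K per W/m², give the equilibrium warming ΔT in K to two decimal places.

CO₂: 5.35 × ln(402/273) = 5.35 × ln(1.47253) = 5.35 × 0.38698 = 2.0703 W/m².
CH₄: 0.036 × (√1915 − √728) = 0.036 × (43.7607 − 26.9815) = 0.036 × 16.7792 = 0.6041 W/m².
SF₆: Δ = 10 − 1 = 9 ppt = 0.009 ppb; ΔF = 0.57 × 0.009 = 0.0051 W/m².
Total ΔF = 2.0703 + 0.6041 + 0.0051 = 2.6795 W/m².
ΔT = λ ΔF = 1.03 × 2.68 = 2.7604 K.

ΔF = 2.68 W/m²; ΔT = 2.76 K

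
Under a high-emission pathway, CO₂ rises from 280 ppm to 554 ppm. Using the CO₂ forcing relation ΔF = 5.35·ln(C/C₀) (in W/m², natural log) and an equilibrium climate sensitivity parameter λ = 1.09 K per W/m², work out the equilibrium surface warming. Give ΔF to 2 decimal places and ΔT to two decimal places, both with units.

ΔF = 3.65 W/m²; ΔT = 3.98 K

CO₂: 5.35 × ln(554/280) = 5.35 × ln(1.97857) = 5.35 × 0.68237 = 3.6507 W/m².
ΔT = λ ΔF = 1.09 × 3.65 = 3.9785 K.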